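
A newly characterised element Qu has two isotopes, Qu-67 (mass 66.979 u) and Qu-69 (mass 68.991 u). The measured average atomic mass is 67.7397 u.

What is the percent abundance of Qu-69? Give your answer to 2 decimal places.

37.81%

Let x be the fractional abundance of Qu-67; then Qu-69 has abundance 1 − x.
66.979·x + 68.991·(1 − x) = 67.7397
(66.979 − 68.991)·x = 67.7397 − 68.991
x = -1.2513 / -2.012 = 0.62192 → 62.19% Qu-67, 37.81% Qu-69.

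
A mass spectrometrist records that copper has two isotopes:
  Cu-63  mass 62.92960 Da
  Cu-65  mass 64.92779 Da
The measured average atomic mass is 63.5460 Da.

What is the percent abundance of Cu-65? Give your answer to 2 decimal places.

30.85%

Writing the weighted mean with unknown fraction x of Cu-63:
62.92960·x + 64.92779·(1 − x) = 63.5460
(62.92960 − 64.92779)·x = 63.5460 − 64.92779
x = -1.38179 / -1.99819 = 0.69152 → 69.15% Cu-63, 30.85% Cu-65.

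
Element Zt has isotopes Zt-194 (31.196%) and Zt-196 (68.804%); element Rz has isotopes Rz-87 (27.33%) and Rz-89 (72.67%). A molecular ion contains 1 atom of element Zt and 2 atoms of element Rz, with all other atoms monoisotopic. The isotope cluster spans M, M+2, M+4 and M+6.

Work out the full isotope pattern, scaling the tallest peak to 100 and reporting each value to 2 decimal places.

Element Zt pattern (n=1): 0.31196 : 0.68804
Element Rz pattern (n=2): 0.07469289 : 0.39721422 : 0.52809289
Convolve the two distributions (both contribute in 2-u steps):
  M: 0.31196×0.07469289 = 0.023301
  M+2: 0.31196×0.39721422 + 0.68804×0.07469289 = 0.175307
  M+4: 0.31196×0.52809289 + 0.68804×0.39721422 = 0.438043
  M+6: 0.68804×0.52809289 = 0.363349
Scale to base peak (0.438043) = 100: 5.32 : 40.02 : 100.00 : 82.95

5.32 : 40.02 : 100.00 : 82.95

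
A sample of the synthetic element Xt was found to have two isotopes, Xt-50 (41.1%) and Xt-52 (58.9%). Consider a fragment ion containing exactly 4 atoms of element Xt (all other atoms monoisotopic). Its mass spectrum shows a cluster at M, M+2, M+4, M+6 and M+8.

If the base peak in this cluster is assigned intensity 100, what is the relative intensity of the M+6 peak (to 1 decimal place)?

Binomial terms of (0.411 + 0.589)^4: M 0.0285, M+2 0.1636, M+4 0.3516, M+6 0.3359, M+8 0.1204 → M+4 is the base peak.
P(M+4) = C(4,2) × 0.411^2 × 0.589^2 = 6 × 0.168921 × 0.346921 = 0.351613 (base)
P(M+6) = C(4,3) × 0.411^1 × 0.589^3 = 4 × 0.4110 × 0.20433647 = 0.335929
Relative intensity = 0.335929 / 0.351613 × 100 = 95.5

95.5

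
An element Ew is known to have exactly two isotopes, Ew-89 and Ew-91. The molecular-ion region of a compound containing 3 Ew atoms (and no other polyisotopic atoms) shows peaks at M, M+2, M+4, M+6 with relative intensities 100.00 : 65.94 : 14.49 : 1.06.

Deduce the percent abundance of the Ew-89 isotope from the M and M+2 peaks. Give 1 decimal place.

Let p = fractional abundance of Ew-89. I(M+2)/I(M) = [C(3,1)·p^2·(1−p)] / p^3 = 3·(1−p)/p = 65.94/100.00 = 0.6594
(1−p)/p = 0.6594/3 = 0.2198  ⇒  p = 1/(1 + 0.2198) = 0.8198
Ew-89: 82.0%, Ew-91: 18.0%.

82.0%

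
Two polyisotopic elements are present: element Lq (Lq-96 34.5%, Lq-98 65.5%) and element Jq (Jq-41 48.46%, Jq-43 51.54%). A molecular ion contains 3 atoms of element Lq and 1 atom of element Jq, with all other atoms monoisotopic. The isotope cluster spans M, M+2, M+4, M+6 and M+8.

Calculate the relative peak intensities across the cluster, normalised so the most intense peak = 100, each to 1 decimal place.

Element Lq pattern (n=3): 0.04106362 : 0.23388412 : 0.44404088 : 0.28101138
Element Jq pattern (n=1): 0.4846 : 0.5154
Convolve the two distributions (both contribute in 2-u steps):
  M: 0.04106362×0.4846 = 0.019899
  M+2: 0.04106362×0.5154 + 0.23388412×0.4846 = 0.134504
  M+4: 0.23388412×0.5154 + 0.44404088×0.4846 = 0.335726
  M+6: 0.44404088×0.5154 + 0.28101138×0.4846 = 0.365037
  M+8: 0.28101138×0.5154 = 0.144833
Scale to base peak (0.365037) = 100: 5.5 : 36.8 : 92.0 : 100.0 : 39.7

5.5 : 36.8 : 92.0 : 100.0 : 39.7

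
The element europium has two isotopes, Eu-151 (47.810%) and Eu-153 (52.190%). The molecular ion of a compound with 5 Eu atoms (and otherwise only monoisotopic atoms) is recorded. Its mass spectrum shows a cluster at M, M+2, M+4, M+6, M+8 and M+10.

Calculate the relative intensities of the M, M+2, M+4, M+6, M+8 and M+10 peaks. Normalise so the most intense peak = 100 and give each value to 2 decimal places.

7.69 : 41.96 : 91.61 : 100.00 : 54.58 : 11.92

The 5 Eu atoms are independent, so intensities follow the terms of (0.47810 + 0.52190)^5.
P(M) = 0.47810^5 = 0.024980
P(M+2) = 5 × 0.47810^4 × 0.52190^1 = 0.136343
P(M+4) = 10 × 0.47810^3 × 0.52190^2 = 0.297667
P(M+6) = 10 × 0.47810^2 × 0.52190^3 = 0.324937
P(M+8) = 5 × 0.47810^1 × 0.52190^4 = 0.177353
P(M+10) = 0.52190^5 = 0.038720
The M+6 peak is largest (0.324937); scaling to 100 gives 7.69 : 41.96 : 91.61 : 100.00 : 54.58 : 11.92.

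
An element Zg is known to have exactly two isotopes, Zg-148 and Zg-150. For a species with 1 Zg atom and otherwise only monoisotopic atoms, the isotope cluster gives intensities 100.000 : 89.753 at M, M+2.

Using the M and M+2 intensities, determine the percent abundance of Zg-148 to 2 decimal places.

Write p for the Zg-148 fraction. I(M+2)/I(M) = [C(1,1)·p^0·(1−p)] / p^1 = 1·(1−p)/p = 89.753/100.000 = 0.8975
(1−p)/p = 0.8975/1 = 0.8975  ⇒  p = 1/(1 + 0.8975) = 0.5270
Zg-148: 52.70%, Zg-150: 47.30%.

52.70%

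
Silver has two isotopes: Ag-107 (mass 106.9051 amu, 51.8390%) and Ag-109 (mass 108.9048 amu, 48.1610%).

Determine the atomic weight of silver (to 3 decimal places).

Ar = Σ fᵢ·mᵢ = 0.518390 × 106.9051 + 0.481610 × 108.9048
= 55.41853 + 52.44964 = 107.86817 amu

107.868 amu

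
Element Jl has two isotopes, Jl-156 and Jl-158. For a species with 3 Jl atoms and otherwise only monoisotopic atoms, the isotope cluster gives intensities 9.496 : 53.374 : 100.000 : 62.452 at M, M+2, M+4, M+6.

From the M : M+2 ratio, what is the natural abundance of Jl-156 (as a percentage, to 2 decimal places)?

If p is the fraction of Jl that is Jl-156, then I(M+2)/I(M) = [C(3,1)·p^2·(1−p)] / p^3 = 3·(1−p)/p = 53.374/9.496 = 5.6207
(1−p)/p = 5.6207/3 = 1.8736  ⇒  p = 1/(1 + 1.8736) = 0.3480
Jl-156: 34.80%, Jl-158: 65.20%.

34.80%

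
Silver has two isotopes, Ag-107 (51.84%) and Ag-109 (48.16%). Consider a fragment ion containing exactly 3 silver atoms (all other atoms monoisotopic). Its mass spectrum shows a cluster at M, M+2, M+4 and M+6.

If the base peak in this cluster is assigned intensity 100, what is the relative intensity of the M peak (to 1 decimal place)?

(0.5184 + 0.4816)^3 gives M 0.1393, M+2 0.3883, M+4 0.3607, M+6 0.1117; the largest is M+2.
P(M+2) = C(3,1) × 0.5184^2 × 0.4816^1 = 3 × 0.26873856 × 0.4816 = 0.388273 (base)
P(M) = C(3,0) × 0.5184^3 × 0.4816^0 = 1 × 0.13931407 × 1.0000 = 0.139314
Relative intensity = 0.139314 / 0.388273 × 100 = 35.9

35.9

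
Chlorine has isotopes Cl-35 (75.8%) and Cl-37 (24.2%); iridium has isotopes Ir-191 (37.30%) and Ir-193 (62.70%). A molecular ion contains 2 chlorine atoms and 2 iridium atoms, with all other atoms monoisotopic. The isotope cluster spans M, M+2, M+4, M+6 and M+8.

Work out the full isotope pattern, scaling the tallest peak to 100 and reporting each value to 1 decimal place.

19.7 : 78.8 : 100.0 : 42.3 : 5.7

Chlorine pattern (n=2): 0.574564 : 0.366872 : 0.058564
Iridium pattern (n=2): 0.139129 : 0.467742 : 0.393129
Convolve the two distributions (both contribute in 2-u steps):
  M: 0.574564×0.139129 = 0.079939
  M+2: 0.574564×0.467742 + 0.366872×0.139129 = 0.319790
  M+4: 0.574564×0.393129 + 0.366872×0.467742 + 0.058564×0.139129 = 0.405627
  M+6: 0.366872×0.393129 + 0.058564×0.467742 = 0.171621
  M+8: 0.058564×0.393129 = 0.023023
Scale to base peak (0.405627) = 100: 19.7 : 78.8 : 100.0 : 42.3 : 5.7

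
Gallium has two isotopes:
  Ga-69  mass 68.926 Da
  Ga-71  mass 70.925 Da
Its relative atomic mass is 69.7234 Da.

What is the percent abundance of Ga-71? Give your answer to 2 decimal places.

Let x be the fractional abundance of Ga-69; then Ga-71 has abundance 1 − x.
68.926·x + 70.925·(1 − x) = 69.7234
(68.926 − 70.925)·x = 69.7234 − 70.925
x = -1.2016 / -1.999 = 0.60110 → 60.11% Ga-69, 39.89% Ga-71.

39.89%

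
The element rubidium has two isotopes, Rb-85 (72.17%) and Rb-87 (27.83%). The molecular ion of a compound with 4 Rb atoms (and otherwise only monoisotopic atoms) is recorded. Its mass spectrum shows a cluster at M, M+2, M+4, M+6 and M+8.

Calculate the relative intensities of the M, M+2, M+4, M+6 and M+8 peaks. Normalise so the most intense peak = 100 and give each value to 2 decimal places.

64.83 : 100.00 : 57.84 : 14.87 : 1.43

Expanding (0.7217 + 0.2783)^4:
P(M) = 0.7217^4 = 0.271286
P(M+2) = 4 × 0.7217^3 × 0.2783^1 = 0.418450
P(M+4) = 6 × 0.7217^2 × 0.2783^2 = 0.242042
P(M+6) = 4 × 0.7217^1 × 0.2783^3 = 0.062224
P(M+8) = 0.2783^4 = 0.005999
The M+2 peak is largest (0.418450); scaling to 100 gives 64.83 : 100.00 : 57.84 : 14.87 : 1.43.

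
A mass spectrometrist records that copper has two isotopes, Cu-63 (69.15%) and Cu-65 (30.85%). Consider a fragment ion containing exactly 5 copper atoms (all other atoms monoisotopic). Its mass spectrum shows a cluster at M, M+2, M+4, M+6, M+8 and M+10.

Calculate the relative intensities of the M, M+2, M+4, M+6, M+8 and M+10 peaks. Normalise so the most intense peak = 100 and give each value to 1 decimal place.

The 5 Cu atoms are independent, so intensities follow the terms of (0.6915 + 0.3085)^5.
P(M) = 0.6915^5 = 0.158111
P(M+2) = 5 × 0.6915^4 × 0.3085^1 = 0.352691
P(M+4) = 10 × 0.6915^3 × 0.3085^2 = 0.314693
P(M+6) = 10 × 0.6915^2 × 0.3085^3 = 0.140394
P(M+8) = 5 × 0.6915^1 × 0.3085^4 = 0.031317
P(M+10) = 0.3085^5 = 0.002794
The M+2 peak is largest (0.352691); scaling to 100 gives 44.8 : 100.0 : 89.2 : 39.8 : 8.9 : 0.8.

44.8 : 100.0 : 89.2 : 39.8 : 8.9 : 0.8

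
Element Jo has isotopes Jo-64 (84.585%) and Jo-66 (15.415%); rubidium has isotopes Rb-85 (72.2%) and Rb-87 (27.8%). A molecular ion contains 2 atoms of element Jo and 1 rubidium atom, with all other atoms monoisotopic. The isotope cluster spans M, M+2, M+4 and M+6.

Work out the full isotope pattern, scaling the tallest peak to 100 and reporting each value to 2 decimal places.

100.00 : 74.95 : 17.36 : 1.28

Element Jo pattern (n=2): 0.71546222 : 0.26077555 : 0.02376222
Rubidium pattern (n=1): 0.7220 : 0.2780
Convolve the two distributions (both contribute in 2-u steps):
  M: 0.71546222×0.7220 = 0.516564
  M+2: 0.71546222×0.2780 + 0.26077555×0.7220 = 0.387178
  M+4: 0.26077555×0.2780 + 0.02376222×0.7220 = 0.089652
  M+6: 0.02376222×0.2780 = 0.006606
Scale to base peak (0.516564) = 100: 100.00 : 74.95 : 17.36 : 1.28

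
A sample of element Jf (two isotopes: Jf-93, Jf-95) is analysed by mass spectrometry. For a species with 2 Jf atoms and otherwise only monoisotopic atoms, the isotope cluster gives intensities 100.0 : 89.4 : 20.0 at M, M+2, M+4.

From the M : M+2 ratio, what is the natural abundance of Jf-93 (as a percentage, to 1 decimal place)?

If p is the fraction of Jf that is Jf-93, then I(M+2)/I(M) = [C(2,1)·p^1·(1−p)] / p^2 = 2·(1−p)/p = 89.4/100.0 = 0.8940
(1−p)/p = 0.8940/2 = 0.4470  ⇒  p = 1/(1 + 0.4470) = 0.6911
Jf-93: 69.1%, Jf-95: 30.9%.

69.1%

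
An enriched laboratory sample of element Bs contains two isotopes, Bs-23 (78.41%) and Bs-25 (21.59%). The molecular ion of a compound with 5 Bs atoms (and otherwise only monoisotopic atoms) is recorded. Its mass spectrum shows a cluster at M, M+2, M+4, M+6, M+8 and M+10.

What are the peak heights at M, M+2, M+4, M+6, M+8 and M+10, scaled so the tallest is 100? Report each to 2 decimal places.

The 5 Bs atoms are independent, so intensities follow the terms of (0.7841 + 0.2159)^5.
P(M) = 0.7841^5 = 0.296386
P(M+2) = 5 × 0.7841^4 × 0.2159^1 = 0.408045
P(M+4) = 10 × 0.7841^3 × 0.2159^2 = 0.224709
P(M+6) = 10 × 0.7841^2 × 0.2159^3 = 0.061873
P(M+8) = 5 × 0.7841^1 × 0.2159^4 = 0.008518
P(M+10) = 0.2159^5 = 0.000469
The M+2 peak is largest (0.408045); scaling to 100 gives 72.64 : 100.00 : 55.07 : 15.16 : 2.09 : 0.11.

72.64 : 100.00 : 55.07 : 15.16 : 2.09 : 0.11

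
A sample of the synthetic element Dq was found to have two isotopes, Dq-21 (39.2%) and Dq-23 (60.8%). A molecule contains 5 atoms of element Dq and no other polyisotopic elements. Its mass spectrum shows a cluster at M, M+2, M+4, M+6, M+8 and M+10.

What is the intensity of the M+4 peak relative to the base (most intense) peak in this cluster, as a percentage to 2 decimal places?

64.47%

(0.392 + 0.608)^5 gives M 0.0093, M+2 0.0718, M+4 0.2227, M+6 0.3454, M+8 0.2678, M+10 0.0831; the largest is M+6.
P(M+6) = C(5,3) × 0.392^2 × 0.608^3 = 10 × 0.153664 × 0.22475571 = 0.345369 (base)
P(M+4) = C(5,2) × 0.392^3 × 0.608^2 = 10 × 0.06023629 × 0.369664 = 0.222672
Relative intensity = 0.222672 / 0.345369 × 100 = 64.47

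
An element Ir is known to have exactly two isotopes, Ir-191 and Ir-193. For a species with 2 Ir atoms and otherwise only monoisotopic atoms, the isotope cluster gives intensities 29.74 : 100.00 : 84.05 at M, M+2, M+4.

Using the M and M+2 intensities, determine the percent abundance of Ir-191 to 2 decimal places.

Let p = fractional abundance of Ir-191. I(M+2)/I(M) = [C(2,1)·p^1·(1−p)] / p^2 = 2·(1−p)/p = 100.00/29.74 = 3.3625
(1−p)/p = 3.3625/2 = 1.6812  ⇒  p = 1/(1 + 1.6812) = 0.3730
Ir-191: 37.30%, Ir-193: 62.70%.

37.30%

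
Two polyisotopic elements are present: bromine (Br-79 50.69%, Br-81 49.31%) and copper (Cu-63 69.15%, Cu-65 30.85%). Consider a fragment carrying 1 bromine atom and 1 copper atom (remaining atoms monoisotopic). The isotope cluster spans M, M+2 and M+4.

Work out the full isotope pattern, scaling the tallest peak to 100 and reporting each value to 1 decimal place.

Bromine pattern (n=1): 0.5069 : 0.4931
Copper pattern (n=1): 0.6915 : 0.3085
Convolve the two distributions (both contribute in 2-u steps):
  M: 0.5069×0.6915 = 0.350521
  M+2: 0.5069×0.3085 + 0.4931×0.6915 = 0.497357
  M+4: 0.4931×0.3085 = 0.152121
Scale to base peak (0.497357) = 100: 70.5 : 100.0 : 30.6

70.5 : 100.0 : 30.6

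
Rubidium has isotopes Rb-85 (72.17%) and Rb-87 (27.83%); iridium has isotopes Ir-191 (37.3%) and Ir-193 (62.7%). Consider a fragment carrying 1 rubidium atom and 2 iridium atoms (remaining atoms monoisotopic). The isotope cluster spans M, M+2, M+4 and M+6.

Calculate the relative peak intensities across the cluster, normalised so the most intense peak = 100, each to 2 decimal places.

24.26 : 90.91 : 100.00 : 26.43

Rubidium pattern (n=1): 0.7217 : 0.2783
Iridium pattern (n=2): 0.139129 : 0.467742 : 0.393129
Convolve the two distributions (both contribute in 2-u steps):
  M: 0.7217×0.139129 = 0.100409
  M+2: 0.7217×0.467742 + 0.2783×0.139129 = 0.376289
  M+4: 0.7217×0.393129 + 0.2783×0.467742 = 0.413894
  M+6: 0.2783×0.393129 = 0.109408
Scale to base peak (0.413894) = 100: 24.26 : 90.91 : 100.00 : 26.43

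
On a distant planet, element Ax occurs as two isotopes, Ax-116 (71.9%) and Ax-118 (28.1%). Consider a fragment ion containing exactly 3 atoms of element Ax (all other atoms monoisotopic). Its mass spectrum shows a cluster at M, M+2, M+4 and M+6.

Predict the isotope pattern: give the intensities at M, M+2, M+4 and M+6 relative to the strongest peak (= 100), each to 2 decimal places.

Expanding (0.719 + 0.281)^3:
P(M) = 0.719^3 = 0.371695
P(M+2) = 3 × 0.719^2 × 0.281^1 = 0.435798
P(M+4) = 3 × 0.719^1 × 0.281^2 = 0.170319
P(M+6) = 0.281^3 = 0.022188
The M+2 peak is largest (0.435798); scaling to 100 gives 85.29 : 100.00 : 39.08 : 5.09.

85.29 : 100.00 : 39.08 : 5.09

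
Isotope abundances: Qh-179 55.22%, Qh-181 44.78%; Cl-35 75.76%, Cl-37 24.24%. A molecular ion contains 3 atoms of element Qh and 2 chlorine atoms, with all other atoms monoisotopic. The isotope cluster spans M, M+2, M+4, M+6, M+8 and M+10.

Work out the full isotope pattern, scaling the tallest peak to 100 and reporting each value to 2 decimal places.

Element Qh pattern (n=3): 0.1683795 : 0.40963603 : 0.33218945 : 0.08979502
Chlorine pattern (n=2): 0.57395776 : 0.36728448 : 0.05875776
Convolve the two distributions (both contribute in 2-u steps):
  M: 0.1683795×0.57395776 = 0.096643
  M+2: 0.1683795×0.36728448 + 0.40963603×0.57395776 = 0.296957
  M+4: 0.1683795×0.05875776 + 0.40963603×0.36728448 + 0.33218945×0.57395776 = 0.351009
  M+6: 0.40963603×0.05875776 + 0.33218945×0.36728448 + 0.08979502×0.57395776 = 0.197616
  M+8: 0.33218945×0.05875776 + 0.08979502×0.36728448 = 0.052499
  M+10: 0.08979502×0.05875776 = 0.005276
Scale to base peak (0.351009) = 100: 27.53 : 84.60 : 100.00 : 56.30 : 14.96 : 1.50

27.53 : 84.60 : 100.00 : 56.30 : 14.96 : 1.50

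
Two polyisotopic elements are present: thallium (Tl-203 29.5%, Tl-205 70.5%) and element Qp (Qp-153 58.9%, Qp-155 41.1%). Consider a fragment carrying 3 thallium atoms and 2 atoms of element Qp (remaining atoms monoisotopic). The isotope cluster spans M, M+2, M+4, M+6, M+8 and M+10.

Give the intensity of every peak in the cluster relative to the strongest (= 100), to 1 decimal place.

Thallium pattern (n=3): 0.02567237 : 0.18405787 : 0.43986713 : 0.35040263
Element Qp pattern (n=2): 0.346921 : 0.484158 : 0.168921
Convolve the two distributions (both contribute in 2-u steps):
  M: 0.02567237×0.346921 = 0.008906
  M+2: 0.02567237×0.484158 + 0.18405787×0.346921 = 0.076283
  M+4: 0.02567237×0.168921 + 0.18405787×0.484158 + 0.43986713×0.346921 = 0.246049
  M+6: 0.18405787×0.168921 + 0.43986713×0.484158 + 0.35040263×0.346921 = 0.365618
  M+8: 0.43986713×0.168921 + 0.35040263×0.484158 = 0.243953
  M+10: 0.35040263×0.168921 = 0.059190
Scale to base peak (0.365618) = 100: 2.4 : 20.9 : 67.3 : 100.0 : 66.7 : 16.2

2.4 : 20.9 : 67.3 : 100.0 : 66.7 : 16.2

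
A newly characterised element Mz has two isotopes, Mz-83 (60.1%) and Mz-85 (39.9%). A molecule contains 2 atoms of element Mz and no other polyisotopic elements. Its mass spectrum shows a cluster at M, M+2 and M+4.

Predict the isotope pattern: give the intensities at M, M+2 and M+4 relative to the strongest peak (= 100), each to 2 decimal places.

75.31 : 100.00 : 33.19

Each Mz atom is independently Mz-83 (p = 0.601) or Mz-85 (q = 0.399); the cluster is the binomial expansion (p + q)^2.
P(M) = 0.601^2 = 0.361201
P(M+2) = 2 × 0.601^1 × 0.399^1 = 0.479598
P(M+4) = 0.399^2 = 0.159201
The M+2 peak is largest (0.479598); scaling to 100 gives 75.31 : 100.00 : 33.19.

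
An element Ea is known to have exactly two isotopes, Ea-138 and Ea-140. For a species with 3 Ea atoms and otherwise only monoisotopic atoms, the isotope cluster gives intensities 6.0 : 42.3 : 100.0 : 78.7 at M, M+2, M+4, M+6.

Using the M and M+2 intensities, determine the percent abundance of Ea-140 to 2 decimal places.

Write p for the Ea-138 fraction. I(M+2)/I(M) = [C(3,1)·p^2·(1−p)] / p^3 = 3·(1−p)/p = 42.3/6.0 = 7.0500
(1−p)/p = 7.0500/3 = 2.3500  ⇒  p = 1/(1 + 2.3500) = 0.2985
Ea-138: 29.85%, Ea-140: 70.15%.

70.15%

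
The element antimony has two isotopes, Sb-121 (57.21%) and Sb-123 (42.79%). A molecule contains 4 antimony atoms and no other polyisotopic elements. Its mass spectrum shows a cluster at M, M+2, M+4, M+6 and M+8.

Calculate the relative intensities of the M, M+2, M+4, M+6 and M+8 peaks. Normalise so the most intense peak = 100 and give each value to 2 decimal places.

The 4 Sb atoms are independent, so intensities follow the terms of (0.5721 + 0.4279)^4.
P(M) = 0.5721^4 = 0.107124
P(M+2) = 4 × 0.5721^3 × 0.4279^1 = 0.320493
P(M+4) = 6 × 0.5721^2 × 0.4279^2 = 0.359567
P(M+6) = 4 × 0.5721^1 × 0.4279^3 = 0.179291
P(M+8) = 0.4279^4 = 0.033525
The M+4 peak is largest (0.359567); scaling to 100 gives 29.79 : 89.13 : 100.00 : 49.86 : 9.32.

29.79 : 89.13 : 100.00 : 49.86 : 9.32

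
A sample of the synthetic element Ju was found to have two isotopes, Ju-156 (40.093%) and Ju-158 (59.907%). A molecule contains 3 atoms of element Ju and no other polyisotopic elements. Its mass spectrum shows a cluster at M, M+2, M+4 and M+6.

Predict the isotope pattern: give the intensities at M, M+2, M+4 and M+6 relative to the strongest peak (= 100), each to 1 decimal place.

Each Ju atom is independently Ju-156 (p = 0.40093) or Ju-158 (q = 0.59907); the cluster is the binomial expansion (p + q)^3.
P(M) = 0.40093^3 = 0.064447
P(M+2) = 3 × 0.40093^2 × 0.59907^1 = 0.288892
P(M+4) = 3 × 0.40093^1 × 0.59907^2 = 0.431663
P(M+6) = 0.59907^3 = 0.214997
The M+4 peak is largest (0.431663); scaling to 100 gives 14.9 : 66.9 : 100.0 : 49.8.

14.9 : 66.9 : 100.0 : 49.8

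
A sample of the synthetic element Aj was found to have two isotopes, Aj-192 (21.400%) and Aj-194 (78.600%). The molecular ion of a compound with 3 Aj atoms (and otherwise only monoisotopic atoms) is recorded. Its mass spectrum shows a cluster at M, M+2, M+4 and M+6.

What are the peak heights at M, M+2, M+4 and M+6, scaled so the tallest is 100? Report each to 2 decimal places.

2.02 : 22.24 : 81.68 : 100.00

Each Aj atom is independently Aj-192 (p = 0.21400) or Aj-194 (q = 0.78600); the cluster is the binomial expansion (p + q)^3.
P(M) = 0.21400^3 = 0.009800
P(M+2) = 3 × 0.21400^2 × 0.78600^1 = 0.107987
P(M+4) = 3 × 0.21400^1 × 0.78600^2 = 0.396625
P(M+6) = 0.78600^3 = 0.485588
The M+6 peak is largest (0.485588); scaling to 100 gives 2.02 : 22.24 : 81.68 : 100.00.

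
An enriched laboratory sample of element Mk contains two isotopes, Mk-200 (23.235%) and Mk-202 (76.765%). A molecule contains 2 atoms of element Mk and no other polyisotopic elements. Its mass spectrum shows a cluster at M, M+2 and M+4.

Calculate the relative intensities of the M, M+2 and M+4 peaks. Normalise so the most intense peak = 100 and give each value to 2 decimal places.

The 2 Mk atoms are independent, so intensities follow the terms of (0.23235 + 0.76765)^2.
P(M) = 0.23235^2 = 0.053987
P(M+2) = 2 × 0.23235^1 × 0.76765^1 = 0.356727
P(M+4) = 0.76765^2 = 0.589287
The M+4 peak is largest (0.589287); scaling to 100 gives 9.16 : 60.54 : 100.00.

9.16 : 60.54 : 100.00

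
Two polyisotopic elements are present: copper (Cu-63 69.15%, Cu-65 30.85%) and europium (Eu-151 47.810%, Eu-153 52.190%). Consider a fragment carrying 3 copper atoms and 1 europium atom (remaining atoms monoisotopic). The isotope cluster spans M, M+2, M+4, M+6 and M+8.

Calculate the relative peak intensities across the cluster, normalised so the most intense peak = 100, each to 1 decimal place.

41.2 : 100.0 : 84.7 : 30.5 : 4.0

Copper pattern (n=3): 0.33065611 : 0.44254842 : 0.19743483 : 0.02936064
Europium pattern (n=1): 0.4781 : 0.5219
Convolve the two distributions (both contribute in 2-u steps):
  M: 0.33065611×0.4781 = 0.158087
  M+2: 0.33065611×0.5219 + 0.44254842×0.4781 = 0.384152
  M+4: 0.44254842×0.5219 + 0.19743483×0.4781 = 0.325360
  M+6: 0.19743483×0.5219 + 0.02936064×0.4781 = 0.117079
  M+8: 0.02936064×0.5219 = 0.015323
Scale to base peak (0.384152) = 100: 41.2 : 100.0 : 84.7 : 30.5 : 4.0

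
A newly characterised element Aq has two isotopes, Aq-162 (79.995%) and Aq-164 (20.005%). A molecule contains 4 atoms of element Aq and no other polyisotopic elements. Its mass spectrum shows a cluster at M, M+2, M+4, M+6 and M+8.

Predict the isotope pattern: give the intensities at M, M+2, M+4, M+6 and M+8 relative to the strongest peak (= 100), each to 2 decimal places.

Expanding (0.79995 + 0.20005)^4:
P(M) = 0.79995^4 = 0.409498
P(M+2) = 4 × 0.79995^3 × 0.20005^1 = 0.409626
P(M+4) = 6 × 0.79995^2 × 0.20005^2 = 0.153658
P(M+6) = 4 × 0.79995^1 × 0.20005^3 = 0.025618
P(M+8) = 0.20005^4 = 0.001602
The M+2 peak is largest (0.409626); scaling to 100 gives 99.97 : 100.00 : 37.51 : 6.25 : 0.39.

99.97 : 100.00 : 37.51 : 6.25 : 0.39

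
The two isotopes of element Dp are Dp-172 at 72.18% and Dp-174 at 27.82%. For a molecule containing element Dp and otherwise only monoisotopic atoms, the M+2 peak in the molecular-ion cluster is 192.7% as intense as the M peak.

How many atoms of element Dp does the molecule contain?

With n Dp atoms, P(M+2)/P(M) = C(n,1)·p^(n−1)q / p^n = n·q/p = n · 0.2782/0.7218.
n = 1.927 × 0.7218/0.2782 = 5.00 ≈ 5

5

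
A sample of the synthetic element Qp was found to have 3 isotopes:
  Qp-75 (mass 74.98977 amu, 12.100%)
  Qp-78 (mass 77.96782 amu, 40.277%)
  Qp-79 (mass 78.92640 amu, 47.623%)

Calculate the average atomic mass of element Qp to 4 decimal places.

The abundance-weighted mean is 0.12100 × 74.98977 + 0.40277 × 77.96782 + 0.47623 × 78.92640
= 9.073762 + 31.403099 + 37.587119 = 78.063980 amu

78.0640 amu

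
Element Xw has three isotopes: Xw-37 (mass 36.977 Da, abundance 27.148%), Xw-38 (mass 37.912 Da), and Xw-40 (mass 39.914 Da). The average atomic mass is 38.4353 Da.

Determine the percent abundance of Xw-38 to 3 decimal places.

Let x and y be the fractions of Xw-38 and Xw-40. Then x + y = 1 − 0.27148 = 0.72852 and 37.912x + 39.914y = 38.4353 − 0.27148×36.977 = 28.39678404.
Substituting: 37.912x + 39.914(0.72852 − x) = 28.39678404
(37.912 − 39.914)x = -0.68136324  ⇒  x = 0.34034, y = 0.38818
Xw-38: 34.034%, Xw-40: 38.818%.

34.034%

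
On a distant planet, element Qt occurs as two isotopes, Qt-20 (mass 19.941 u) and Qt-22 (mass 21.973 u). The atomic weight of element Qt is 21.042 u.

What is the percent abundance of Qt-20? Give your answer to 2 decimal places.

Writing the weighted mean with unknown fraction x of Qt-20:
19.941·x + 21.973·(1 − x) = 21.042
(19.941 − 21.973)·x = 21.042 − 21.973
x = -0.931 / -2.032 = 0.45817 → 45.82% Qt-20, 54.18% Qt-22.

45.82%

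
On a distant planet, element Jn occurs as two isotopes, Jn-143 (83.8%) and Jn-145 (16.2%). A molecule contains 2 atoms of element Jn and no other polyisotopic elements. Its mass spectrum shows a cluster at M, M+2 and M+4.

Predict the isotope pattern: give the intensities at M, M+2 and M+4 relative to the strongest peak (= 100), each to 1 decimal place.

Each Jn atom is independently Jn-143 (p = 0.838) or Jn-145 (q = 0.162); the cluster is the binomial expansion (p + q)^2.
P(M) = 0.838^2 = 0.702244
P(M+2) = 2 × 0.838^1 × 0.162^1 = 0.271512
P(M+4) = 0.162^2 = 0.026244
The M peak is largest (0.702244); scaling to 100 gives 100.0 : 38.7 : 3.7.

100.0 : 38.7 : 3.7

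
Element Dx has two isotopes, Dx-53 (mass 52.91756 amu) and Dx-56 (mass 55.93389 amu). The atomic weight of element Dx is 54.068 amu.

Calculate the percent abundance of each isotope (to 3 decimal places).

Dx-53: 61.860%, Dx-56: 38.140%

Writing the weighted mean with unknown fraction x of Dx-53:
52.91756·x + 55.93389·(1 − x) = 54.068
(52.91756 − 55.93389)·x = 54.068 − 55.93389
x = -1.86589 / -3.01633 = 0.61860 → 61.860% Dx-53, 38.140% Dx-56.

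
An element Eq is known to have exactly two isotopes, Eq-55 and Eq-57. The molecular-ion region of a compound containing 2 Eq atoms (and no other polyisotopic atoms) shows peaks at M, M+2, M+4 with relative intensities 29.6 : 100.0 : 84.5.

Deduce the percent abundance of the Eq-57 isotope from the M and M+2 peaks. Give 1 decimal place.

62.8%

If p is the fraction of Eq that is Eq-55, then I(M+2)/I(M) = [C(2,1)·p^1·(1−p)] / p^2 = 2·(1−p)/p = 100.0/29.6 = 3.3784
(1−p)/p = 3.3784/2 = 1.6892  ⇒  p = 1/(1 + 1.6892) = 0.3719
Eq-55: 37.2%, Eq-57: 62.8%.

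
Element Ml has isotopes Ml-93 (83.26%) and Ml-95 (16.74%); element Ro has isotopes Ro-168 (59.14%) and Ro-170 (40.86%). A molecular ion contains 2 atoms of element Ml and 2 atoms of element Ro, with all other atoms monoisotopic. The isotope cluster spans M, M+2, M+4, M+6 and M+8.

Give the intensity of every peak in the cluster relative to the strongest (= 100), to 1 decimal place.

Element Ml pattern (n=2): 0.69322276 : 0.27875448 : 0.02802276
Element Ro pattern (n=2): 0.34975396 : 0.48329208 : 0.16695396
Convolve the two distributions (both contribute in 2-u steps):
  M: 0.69322276×0.34975396 = 0.242457
  M+2: 0.69322276×0.48329208 + 0.27875448×0.34975396 = 0.432525
  M+4: 0.69322276×0.16695396 + 0.27875448×0.48329208 + 0.02802276×0.34975396 = 0.260257
  M+6: 0.27875448×0.16695396 + 0.02802276×0.48329208 = 0.060082
  M+8: 0.02802276×0.16695396 = 0.004679
Scale to base peak (0.432525) = 100: 56.1 : 100.0 : 60.2 : 13.9 : 1.1

56.1 : 100.0 : 60.2 : 13.9 : 1.1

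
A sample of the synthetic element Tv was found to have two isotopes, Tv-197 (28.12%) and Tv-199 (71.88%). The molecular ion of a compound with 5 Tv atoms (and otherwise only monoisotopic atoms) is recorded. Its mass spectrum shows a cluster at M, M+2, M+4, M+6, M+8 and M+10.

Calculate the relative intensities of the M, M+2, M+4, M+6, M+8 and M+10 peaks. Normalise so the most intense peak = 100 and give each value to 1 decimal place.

0.5 : 6.0 : 30.6 : 78.2 : 100.0 : 51.1

The 5 Tv atoms are independent, so intensities follow the terms of (0.2812 + 0.7188)^5.
P(M) = 0.2812^5 = 0.001758
P(M+2) = 5 × 0.2812^4 × 0.7188^1 = 0.022472
P(M+4) = 10 × 0.2812^3 × 0.7188^2 = 0.114885
P(M+6) = 10 × 0.2812^2 × 0.7188^3 = 0.293667
P(M+8) = 5 × 0.2812^1 × 0.7188^4 = 0.375334
P(M+10) = 0.7188^5 = 0.191885
The M+8 peak is largest (0.375334); scaling to 100 gives 0.5 : 6.0 : 30.6 : 78.2 : 100.0 : 51.1.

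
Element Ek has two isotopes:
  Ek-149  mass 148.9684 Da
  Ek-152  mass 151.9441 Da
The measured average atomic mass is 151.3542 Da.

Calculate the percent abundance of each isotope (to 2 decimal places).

Let x be the fractional abundance of Ek-149; then Ek-152 has abundance 1 − x.
148.9684·x + 151.9441·(1 − x) = 151.3542
(148.9684 − 151.9441)·x = 151.3542 − 151.9441
x = -0.5899 / -2.9757 = 0.19824 → 19.82% Ek-149, 80.18% Ek-152.

Ek-149: 19.82%, Ek-152: 80.18%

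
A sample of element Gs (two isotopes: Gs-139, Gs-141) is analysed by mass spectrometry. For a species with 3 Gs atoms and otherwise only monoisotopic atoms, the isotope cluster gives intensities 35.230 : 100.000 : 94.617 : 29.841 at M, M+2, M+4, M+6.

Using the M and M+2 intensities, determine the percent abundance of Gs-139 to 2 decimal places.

If p is the fraction of Gs that is Gs-139, then I(M+2)/I(M) = [C(3,1)·p^2·(1−p)] / p^3 = 3·(1−p)/p = 100.000/35.230 = 2.8385
(1−p)/p = 2.8385/3 = 0.9462  ⇒  p = 1/(1 + 0.9462) = 0.5138
Gs-139: 51.38%, Gs-141: 48.62%.

51.38%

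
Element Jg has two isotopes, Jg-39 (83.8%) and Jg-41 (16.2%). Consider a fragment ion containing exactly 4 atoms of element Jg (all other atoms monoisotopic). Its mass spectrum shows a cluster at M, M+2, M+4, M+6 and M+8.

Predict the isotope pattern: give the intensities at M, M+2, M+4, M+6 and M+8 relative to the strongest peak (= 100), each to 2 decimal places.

100.00 : 77.33 : 22.42 : 2.89 : 0.14

Each Jg atom is independently Jg-39 (p = 0.838) or Jg-41 (q = 0.162); the cluster is the binomial expansion (p + q)^4.
P(M) = 0.838^4 = 0.493147
P(M+2) = 4 × 0.838^3 × 0.162^1 = 0.381335
P(M+4) = 6 × 0.838^2 × 0.162^2 = 0.110578
P(M+6) = 4 × 0.838^1 × 0.162^3 = 0.014251
P(M+8) = 0.162^4 = 0.000689
The M peak is largest (0.493147); scaling to 100 gives 100.00 : 77.33 : 22.42 : 2.89 : 0.14.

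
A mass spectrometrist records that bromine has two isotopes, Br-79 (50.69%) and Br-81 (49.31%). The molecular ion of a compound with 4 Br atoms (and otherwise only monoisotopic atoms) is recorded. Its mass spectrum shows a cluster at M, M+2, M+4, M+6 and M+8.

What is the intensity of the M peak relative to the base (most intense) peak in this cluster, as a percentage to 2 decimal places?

17.61%

Binomial terms of (0.5069 + 0.4931)^4: M 0.0660, M+2 0.2569, M+4 0.3749, M+6 0.2431, M+8 0.0591 → M+4 is the base peak.
P(M+4) = C(4,2) × 0.5069^2 × 0.4931^2 = 6 × 0.25694761 × 0.24314761 = 0.374857 (base)
P(M) = C(4,0) × 0.5069^4 × 0.4931^0 = 1 × 0.06602207 × 1.0000 = 0.066022
Relative intensity = 0.066022 / 0.374857 × 100 = 17.61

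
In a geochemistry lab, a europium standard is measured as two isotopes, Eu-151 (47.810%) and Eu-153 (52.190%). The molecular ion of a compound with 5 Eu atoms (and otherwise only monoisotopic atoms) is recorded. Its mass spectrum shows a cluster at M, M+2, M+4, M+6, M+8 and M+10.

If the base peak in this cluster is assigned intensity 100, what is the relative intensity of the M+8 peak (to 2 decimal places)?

(0.47810 + 0.52190)^5 gives M 0.0250, M+2 0.1363, M+4 0.2977, M+6 0.3249, M+8 0.1774, M+10 0.0387; the largest is M+6.
P(M+6) = C(5,3) × 0.47810^2 × 0.52190^3 = 10 × 0.22857961 × 0.14215492 = 0.324937 (base)
P(M+8) = C(5,4) × 0.47810^1 × 0.52190^4 = 5 × 0.4781 × 0.07419065 = 0.177353
Relative intensity = 0.177353 / 0.324937 × 100 = 54.58

54.58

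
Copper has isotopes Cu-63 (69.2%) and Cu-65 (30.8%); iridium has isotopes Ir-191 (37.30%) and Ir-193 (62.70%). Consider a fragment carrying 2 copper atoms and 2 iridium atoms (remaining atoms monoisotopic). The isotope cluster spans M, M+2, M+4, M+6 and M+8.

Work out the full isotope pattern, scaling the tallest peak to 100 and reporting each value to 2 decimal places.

16.62 : 70.67 : 100.00 : 52.88 : 9.30

Copper pattern (n=2): 0.478864 : 0.426272 : 0.094864
Iridium pattern (n=2): 0.139129 : 0.467742 : 0.393129
Convolve the two distributions (both contribute in 2-u steps):
  M: 0.478864×0.139129 = 0.066624
  M+2: 0.478864×0.467742 + 0.426272×0.139129 = 0.283292
  M+4: 0.478864×0.393129 + 0.426272×0.467742 + 0.094864×0.139129 = 0.400839
  M+6: 0.426272×0.393129 + 0.094864×0.467742 = 0.211952
  M+8: 0.094864×0.393129 = 0.037294
Scale to base peak (0.400839) = 100: 16.62 : 70.67 : 100.00 : 52.88 : 9.30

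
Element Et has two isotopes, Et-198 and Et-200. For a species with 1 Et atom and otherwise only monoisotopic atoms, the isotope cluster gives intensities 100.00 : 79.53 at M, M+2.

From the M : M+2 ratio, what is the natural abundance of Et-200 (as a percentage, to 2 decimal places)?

If p is the fraction of Et that is Et-198, then I(M+2)/I(M) = [C(1,1)·p^0·(1−p)] / p^1 = 1·(1−p)/p = 79.53/100.00 = 0.7953
(1−p)/p = 0.7953/1 = 0.7953  ⇒  p = 1/(1 + 0.7953) = 0.5570
Et-198: 55.70%, Et-200: 44.30%.

44.30%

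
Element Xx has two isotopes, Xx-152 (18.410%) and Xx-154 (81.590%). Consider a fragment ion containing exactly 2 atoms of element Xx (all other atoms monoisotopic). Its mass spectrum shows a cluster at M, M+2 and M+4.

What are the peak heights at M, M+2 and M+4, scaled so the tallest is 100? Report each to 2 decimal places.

5.09 : 45.13 : 100.00

Each Xx atom is independently Xx-152 (p = 0.18410) or Xx-154 (q = 0.81590); the cluster is the binomial expansion (p + q)^2.
P(M) = 0.18410^2 = 0.033893
P(M+2) = 2 × 0.18410^1 × 0.81590^1 = 0.300414
P(M+4) = 0.81590^2 = 0.665693
The M+4 peak is largest (0.665693); scaling to 100 gives 5.09 : 45.13 : 100.00.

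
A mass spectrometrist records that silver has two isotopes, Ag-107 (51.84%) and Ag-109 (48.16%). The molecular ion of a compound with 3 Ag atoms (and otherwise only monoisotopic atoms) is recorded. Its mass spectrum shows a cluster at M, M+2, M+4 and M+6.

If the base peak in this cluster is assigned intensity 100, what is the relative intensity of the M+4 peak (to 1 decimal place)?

92.9

(0.5184 + 0.4816)^3 gives M 0.1393, M+2 0.3883, M+4 0.3607, M+6 0.1117; the largest is M+2.
P(M+2) = C(3,1) × 0.5184^2 × 0.4816^1 = 3 × 0.26873856 × 0.4816 = 0.388273 (base)
P(M+4) = C(3,2) × 0.5184^1 × 0.4816^2 = 3 × 0.5184 × 0.23193856 = 0.360711
Relative intensity = 0.360711 / 0.388273 × 100 = 92.9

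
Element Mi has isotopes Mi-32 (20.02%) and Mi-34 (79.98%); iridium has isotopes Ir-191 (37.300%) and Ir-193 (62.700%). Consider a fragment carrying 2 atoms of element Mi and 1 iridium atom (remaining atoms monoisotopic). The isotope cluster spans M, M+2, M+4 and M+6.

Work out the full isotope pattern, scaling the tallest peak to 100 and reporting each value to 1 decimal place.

Element Mi pattern (n=2): 0.04008004 : 0.32023992 : 0.63968004
Iridium pattern (n=1): 0.3730 : 0.6270
Convolve the two distributions (both contribute in 2-u steps):
  M: 0.04008004×0.3730 = 0.014950
  M+2: 0.04008004×0.6270 + 0.32023992×0.3730 = 0.144580
  M+4: 0.32023992×0.6270 + 0.63968004×0.3730 = 0.439391
  M+6: 0.63968004×0.6270 = 0.401079
Scale to base peak (0.439391) = 100: 3.4 : 32.9 : 100.0 : 91.3

3.4 : 32.9 : 100.0 : 91.3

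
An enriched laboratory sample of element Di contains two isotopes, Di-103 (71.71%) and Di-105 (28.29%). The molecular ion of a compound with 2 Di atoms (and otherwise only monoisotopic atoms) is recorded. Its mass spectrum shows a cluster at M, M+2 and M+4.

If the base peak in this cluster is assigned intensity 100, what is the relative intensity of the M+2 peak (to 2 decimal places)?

78.90

(0.7171 + 0.2829)^2 gives M 0.5142, M+2 0.4057, M+4 0.0800; the largest is M.
P(M) = C(2,0) × 0.7171^2 × 0.2829^0 = 1 × 0.51423241 × 1.0000 = 0.514232 (base)
P(M+2) = C(2,1) × 0.7171^1 × 0.2829^1 = 2 × 0.7171 × 0.2829 = 0.405735
Relative intensity = 0.405735 / 0.514232 × 100 = 78.90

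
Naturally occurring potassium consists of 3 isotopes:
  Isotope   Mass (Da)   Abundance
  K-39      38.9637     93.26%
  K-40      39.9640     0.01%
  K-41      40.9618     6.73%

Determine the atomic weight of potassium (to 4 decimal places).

39.0983 Da

The abundance-weighted mean is 0.9326 × 38.9637 + 0.0001 × 39.9640 + 0.0673 × 40.9618
= 36.33755 + 0.00400 + 2.75673 = 39.09828 Da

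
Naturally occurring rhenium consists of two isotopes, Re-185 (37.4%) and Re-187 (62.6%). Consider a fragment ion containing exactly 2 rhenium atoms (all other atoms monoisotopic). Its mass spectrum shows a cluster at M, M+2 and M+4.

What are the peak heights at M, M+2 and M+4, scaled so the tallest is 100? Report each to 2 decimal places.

The 2 Re atoms are independent, so intensities follow the terms of (0.374 + 0.626)^2.
P(M) = 0.374^2 = 0.139876
P(M+2) = 2 × 0.374^1 × 0.626^1 = 0.468248
P(M+4) = 0.626^2 = 0.391876
The M+2 peak is largest (0.468248); scaling to 100 gives 29.87 : 100.00 : 83.69.

29.87 : 100.00 : 83.69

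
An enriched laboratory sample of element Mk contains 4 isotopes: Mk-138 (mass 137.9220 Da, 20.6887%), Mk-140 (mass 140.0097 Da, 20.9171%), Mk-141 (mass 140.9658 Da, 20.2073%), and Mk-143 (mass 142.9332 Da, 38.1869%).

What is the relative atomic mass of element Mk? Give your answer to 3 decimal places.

140.887 Da

Weight each isotope mass by its fractional abundance: 0.206887 × 137.9220 + 0.209171 × 140.0097 + 0.202073 × 140.9658 + 0.381869 × 142.9332
= 28.53427 + 29.28597 + 28.48538 + 54.58176 = 140.88738 Da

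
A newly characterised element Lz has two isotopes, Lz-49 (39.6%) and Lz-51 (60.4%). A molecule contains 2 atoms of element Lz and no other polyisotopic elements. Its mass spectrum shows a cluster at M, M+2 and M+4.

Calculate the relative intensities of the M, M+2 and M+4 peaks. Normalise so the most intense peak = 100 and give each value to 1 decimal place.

32.8 : 100.0 : 76.3

Expanding (0.396 + 0.604)^2:
P(M) = 0.396^2 = 0.156816
P(M+2) = 2 × 0.396^1 × 0.604^1 = 0.478368
P(M+4) = 0.604^2 = 0.364816
The M+2 peak is largest (0.478368); scaling to 100 gives 32.8 : 100.0 : 76.3.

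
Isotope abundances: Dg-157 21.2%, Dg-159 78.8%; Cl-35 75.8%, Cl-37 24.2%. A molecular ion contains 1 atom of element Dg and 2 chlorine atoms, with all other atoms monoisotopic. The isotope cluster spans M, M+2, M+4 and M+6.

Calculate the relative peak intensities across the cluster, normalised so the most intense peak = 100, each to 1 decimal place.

Element Dg pattern (n=1): 0.2120 : 0.7880
Chlorine pattern (n=2): 0.574564 : 0.366872 : 0.058564
Convolve the two distributions (both contribute in 2-u steps):
  M: 0.2120×0.574564 = 0.121808
  M+2: 0.2120×0.366872 + 0.7880×0.574564 = 0.530533
  M+4: 0.2120×0.058564 + 0.7880×0.366872 = 0.301511
  M+6: 0.7880×0.058564 = 0.046148
Scale to base peak (0.530533) = 100: 23.0 : 100.0 : 56.8 : 8.7

23.0 : 100.0 : 56.8 : 8.7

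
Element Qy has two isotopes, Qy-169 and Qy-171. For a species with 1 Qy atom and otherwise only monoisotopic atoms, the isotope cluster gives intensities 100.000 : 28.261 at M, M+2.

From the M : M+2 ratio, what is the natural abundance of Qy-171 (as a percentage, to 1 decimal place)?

Write p for the Qy-169 fraction. I(M+2)/I(M) = [C(1,1)·p^0·(1−p)] / p^1 = 1·(1−p)/p = 28.261/100.000 = 0.2826
(1−p)/p = 0.2826/1 = 0.2826  ⇒  p = 1/(1 + 0.2826) = 0.7797
Qy-169: 78.0%, Qy-171: 22.0%.

22.0%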